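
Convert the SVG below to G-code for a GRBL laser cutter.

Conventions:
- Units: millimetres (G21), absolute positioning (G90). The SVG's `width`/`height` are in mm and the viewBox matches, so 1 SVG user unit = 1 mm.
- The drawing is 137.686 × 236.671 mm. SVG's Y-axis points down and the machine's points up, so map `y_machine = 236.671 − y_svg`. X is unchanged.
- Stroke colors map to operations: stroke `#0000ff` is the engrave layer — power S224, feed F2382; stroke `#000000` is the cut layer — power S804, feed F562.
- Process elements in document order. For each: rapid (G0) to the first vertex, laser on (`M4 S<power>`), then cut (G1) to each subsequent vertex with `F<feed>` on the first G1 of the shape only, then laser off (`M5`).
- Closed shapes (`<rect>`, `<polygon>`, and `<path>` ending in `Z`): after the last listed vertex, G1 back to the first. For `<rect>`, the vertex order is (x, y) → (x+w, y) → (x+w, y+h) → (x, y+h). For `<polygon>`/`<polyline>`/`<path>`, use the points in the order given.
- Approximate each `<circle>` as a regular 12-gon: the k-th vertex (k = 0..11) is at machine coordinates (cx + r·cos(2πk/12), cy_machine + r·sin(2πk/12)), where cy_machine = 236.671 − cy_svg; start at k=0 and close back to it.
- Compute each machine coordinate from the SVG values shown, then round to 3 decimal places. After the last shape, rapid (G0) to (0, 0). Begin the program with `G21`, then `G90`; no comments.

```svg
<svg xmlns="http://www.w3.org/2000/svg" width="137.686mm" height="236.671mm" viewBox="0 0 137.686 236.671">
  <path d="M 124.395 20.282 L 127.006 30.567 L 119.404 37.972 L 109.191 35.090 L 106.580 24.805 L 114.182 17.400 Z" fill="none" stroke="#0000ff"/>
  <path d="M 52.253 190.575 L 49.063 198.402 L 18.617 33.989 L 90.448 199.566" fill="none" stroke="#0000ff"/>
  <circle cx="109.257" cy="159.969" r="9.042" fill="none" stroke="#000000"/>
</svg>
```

G21
G90
G0 X124.395 Y216.389
M4 S224
G1 X127.006 Y206.104 F2382
G1 X119.404 Y198.699
G1 X109.191 Y201.581
G1 X106.580 Y211.866
G1 X114.182 Y219.271
G1 X124.395 Y216.389
M5
G0 X52.253 Y46.096
M4 S224
G1 X49.063 Y38.269 F2382
G1 X18.617 Y202.682
G1 X90.448 Y37.105
M5
G0 X118.299 Y76.702
M4 S804
G1 X117.088 Y81.223 F562
G1 X113.778 Y84.533
G1 X109.257 Y85.744
G1 X104.736 Y84.533
G1 X101.426 Y81.223
G1 X100.215 Y76.702
G1 X101.426 Y72.181
G1 X104.736 Y68.871
G1 X109.257 Y67.660
G1 X113.778 Y68.871
G1 X117.088 Y72.181
G1 X118.299 Y76.702
M5
G0 X0.000 Y0.000

Since the viewBox matches the mm dimensions, user units are millimetres directly. The only transform is the Y-flip y_m = 236.671 − y_svg.

Shape 1 is a regular polygon drawn with `<path>`. Its stroke #0000ff means engrave at S224, F2382. After flipping Y the toolpath is (124.395,216.389) → (127.006,206.104) → (119.404,198.699) → (109.191,201.581) → (106.580,211.866) → (114.182,219.271) → (124.395,216.389), returning to the start.

Shape 2 is a open polyline drawn with `<path>`. Its stroke #0000ff means engrave at S224, F2382. After flipping Y the toolpath is (52.253,46.096) → (49.063,38.269) → (18.617,202.682) → (90.448,37.105).

Shape 3 is a circle drawn with `<circle>`. Its stroke #000000 means cut at S804, F562. After flipping Y the toolpath is (118.299,76.702) → (117.088,81.223) → (113.778,84.533) → (109.257,85.744) → (104.736,84.533) → (101.426,81.223) → (100.215,76.702) → (101.426,72.181) → (104.736,68.871) → (109.257,67.660) → (113.778,68.871) → (117.088,72.181) → (118.299,76.702), returning to the start.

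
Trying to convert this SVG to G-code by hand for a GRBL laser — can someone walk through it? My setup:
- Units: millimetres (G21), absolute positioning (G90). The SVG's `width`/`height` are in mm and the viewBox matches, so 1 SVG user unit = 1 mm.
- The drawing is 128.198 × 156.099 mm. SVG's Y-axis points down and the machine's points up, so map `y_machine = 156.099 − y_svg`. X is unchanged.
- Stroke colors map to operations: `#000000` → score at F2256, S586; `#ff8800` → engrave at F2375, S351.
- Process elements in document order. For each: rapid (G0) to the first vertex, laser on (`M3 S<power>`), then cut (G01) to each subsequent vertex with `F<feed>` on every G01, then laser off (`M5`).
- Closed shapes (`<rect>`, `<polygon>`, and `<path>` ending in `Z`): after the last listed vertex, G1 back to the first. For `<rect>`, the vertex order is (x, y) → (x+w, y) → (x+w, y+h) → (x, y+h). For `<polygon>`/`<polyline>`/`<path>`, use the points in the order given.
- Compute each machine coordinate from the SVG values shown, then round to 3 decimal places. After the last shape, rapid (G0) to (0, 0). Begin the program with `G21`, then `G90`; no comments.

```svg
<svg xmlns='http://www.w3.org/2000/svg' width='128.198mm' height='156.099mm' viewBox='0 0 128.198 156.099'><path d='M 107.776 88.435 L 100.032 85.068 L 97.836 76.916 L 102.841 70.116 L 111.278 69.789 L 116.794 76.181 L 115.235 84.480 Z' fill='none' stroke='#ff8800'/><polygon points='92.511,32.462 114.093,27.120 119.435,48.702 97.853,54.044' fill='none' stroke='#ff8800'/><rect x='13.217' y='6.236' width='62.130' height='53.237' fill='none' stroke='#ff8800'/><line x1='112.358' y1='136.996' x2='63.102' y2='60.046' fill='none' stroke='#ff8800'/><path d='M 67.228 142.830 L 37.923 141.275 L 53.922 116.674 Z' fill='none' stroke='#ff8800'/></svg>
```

1 u = 1 mm; y_m = 156.099 − y.

[1] `<path>` regular polygon, #ff8800→engrave S351 F2375: (107.776,67.664) → (100.032,71.031) → (97.836,79.183) → (102.841,85.983) → (111.278,86.310) → (116.794,79.918) → (115.235,71.619) → (107.776,67.664) (closed)

[2] `<polygon>` regular polygon, #ff8800→engrave S351 F2375: (92.511,123.637) → (114.093,128.979) → (119.435,107.397) → (97.853,102.055) → (92.511,123.637) (closed)

[3] `<rect>` rectangle, #ff8800→engrave S351 F2375: (13.217,149.863) → (75.347,149.863) → (75.347,96.626) → (13.217,96.626) → (13.217,149.863) (closed)

[4] `<line>` line segment, #ff8800→engrave S351 F2375: (112.358,19.103) → (63.102,96.053)

[5] `<path>` regular polygon, #ff8800→engrave S351 F2375: (67.228,13.269) → (37.923,14.824) → (53.922,39.425) → (67.228,13.269) (closed)

G21
G90
G0 X107.776 Y67.664
M3 S351
G01 X100.032 Y71.031 F2375
G01 X97.836 Y79.183 F2375
G01 X102.841 Y85.983 F2375
G01 X111.278 Y86.310 F2375
G01 X116.794 Y79.918 F2375
G01 X115.235 Y71.619 F2375
G01 X107.776 Y67.664 F2375
M5
G0 X92.511 Y123.637
M3 S351
G01 X114.093 Y128.979 F2375
G01 X119.435 Y107.397 F2375
G01 X97.853 Y102.055 F2375
G01 X92.511 Y123.637 F2375
M5
G0 X13.217 Y149.863
M3 S351
G01 X75.347 Y149.863 F2375
G01 X75.347 Y96.626 F2375
G01 X13.217 Y96.626 F2375
G01 X13.217 Y149.863 F2375
M5
G0 X112.358 Y19.103
M3 S351
G01 X63.102 Y96.053 F2375
M5
G0 X67.228 Y13.269
M3 S351
G01 X37.923 Y14.824 F2375
G01 X53.922 Y39.425 F2375
G01 X67.228 Y13.269 F2375
M5
G0 X0.000 Y0.000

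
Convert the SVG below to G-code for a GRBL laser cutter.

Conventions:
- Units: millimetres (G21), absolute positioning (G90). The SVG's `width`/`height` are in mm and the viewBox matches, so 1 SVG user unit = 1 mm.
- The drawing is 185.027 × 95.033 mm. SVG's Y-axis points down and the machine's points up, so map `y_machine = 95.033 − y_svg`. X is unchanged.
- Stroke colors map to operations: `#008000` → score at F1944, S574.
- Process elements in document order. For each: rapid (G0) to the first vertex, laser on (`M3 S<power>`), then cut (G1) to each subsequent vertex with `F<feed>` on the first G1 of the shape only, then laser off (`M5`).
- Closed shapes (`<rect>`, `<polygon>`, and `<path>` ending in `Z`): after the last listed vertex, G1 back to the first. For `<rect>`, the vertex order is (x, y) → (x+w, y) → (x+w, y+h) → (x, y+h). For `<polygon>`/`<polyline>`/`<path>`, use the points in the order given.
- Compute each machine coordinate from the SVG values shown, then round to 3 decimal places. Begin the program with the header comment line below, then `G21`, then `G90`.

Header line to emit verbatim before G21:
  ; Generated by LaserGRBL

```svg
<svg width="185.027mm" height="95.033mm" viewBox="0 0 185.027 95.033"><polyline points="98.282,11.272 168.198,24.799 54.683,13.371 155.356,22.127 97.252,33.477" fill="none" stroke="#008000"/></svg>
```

; Generated by LaserGRBL
G21
G90
G0 X98.282 Y83.761
M3 S574
G1 X168.198 Y70.234 F1944
G1 X54.683 Y81.662
G1 X155.356 Y72.906
G1 X97.252 Y61.556
M5

viewBox `0 0 185.027 95.033` with mm width/height → 1 unit = 1 mm. Flip: y_m = 95.033 − y_svg.

**Shape 1** — `<polyline>` open polyline, stroke `#008000` → score (S574, F1944). Machine vertices: (98.282,83.761) → (168.198,70.234) → (54.683,81.662) → (155.356,72.906) → (97.252,61.556). Open path.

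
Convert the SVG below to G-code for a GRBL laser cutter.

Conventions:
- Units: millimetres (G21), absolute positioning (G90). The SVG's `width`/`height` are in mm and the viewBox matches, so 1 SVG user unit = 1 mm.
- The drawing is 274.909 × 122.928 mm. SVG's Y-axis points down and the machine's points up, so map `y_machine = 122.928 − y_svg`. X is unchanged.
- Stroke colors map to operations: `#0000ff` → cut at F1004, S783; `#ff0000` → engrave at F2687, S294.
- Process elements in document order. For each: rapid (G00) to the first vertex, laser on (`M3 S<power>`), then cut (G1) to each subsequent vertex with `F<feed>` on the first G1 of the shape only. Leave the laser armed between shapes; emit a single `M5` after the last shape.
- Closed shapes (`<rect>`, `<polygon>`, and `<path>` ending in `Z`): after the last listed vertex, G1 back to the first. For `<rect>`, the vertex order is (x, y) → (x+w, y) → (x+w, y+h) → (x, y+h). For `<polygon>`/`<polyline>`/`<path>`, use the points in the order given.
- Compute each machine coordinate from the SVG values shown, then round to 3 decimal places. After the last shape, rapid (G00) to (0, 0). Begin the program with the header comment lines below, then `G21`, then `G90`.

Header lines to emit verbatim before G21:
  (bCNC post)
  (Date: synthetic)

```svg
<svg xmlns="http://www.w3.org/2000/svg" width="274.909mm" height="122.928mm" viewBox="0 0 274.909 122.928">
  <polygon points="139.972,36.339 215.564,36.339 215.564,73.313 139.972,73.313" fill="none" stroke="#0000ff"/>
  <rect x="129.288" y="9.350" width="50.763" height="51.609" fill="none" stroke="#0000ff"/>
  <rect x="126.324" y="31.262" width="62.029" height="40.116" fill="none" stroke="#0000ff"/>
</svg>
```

viewBox `0 0 274.909 122.928` with mm width/height → 1 unit = 1 mm. Flip: y_m = 122.928 − y_svg.

**Shape 1** — `<polygon>` rectangle, stroke `#0000ff` → cut (S783, F1004). Machine vertices: (139.972,86.589) → (215.564,86.589) → (215.564,49.615) → (139.972,49.615) → (139.972,86.589). Closed: final G1 returns to the first vertex.

**Shape 2** — `<rect>` rectangle, stroke `#0000ff` → cut (S783, F1004). Machine vertices: (129.288,113.578) → (180.051,113.578) → (180.051,61.969) → (129.288,61.969) → (129.288,113.578). Closed: final G1 returns to the first vertex.

**Shape 3** — `<rect>` rectangle, stroke `#0000ff` → cut (S783, F1004). Machine vertices: (126.324,91.666) → (188.353,91.666) → (188.353,51.550) → (126.324,51.550) → (126.324,91.666). Closed: final G1 returns to the first vertex.

(bCNC post)
(Date: synthetic)
G21
G90
G00 X139.972 Y86.589
M3 S783
G1 X215.564 Y86.589 F1004
G1 X215.564 Y49.615
G1 X139.972 Y49.615
G1 X139.972 Y86.589
G00 X129.288 Y113.578
M3 S783
G1 X180.051 Y113.578 F1004
G1 X180.051 Y61.969
G1 X129.288 Y61.969
G1 X129.288 Y113.578
G00 X126.324 Y91.666
M3 S783
G1 X188.353 Y91.666 F1004
G1 X188.353 Y51.550
G1 X126.324 Y51.550
G1 X126.324 Y91.666
M5
G00 X0.000 Y0.000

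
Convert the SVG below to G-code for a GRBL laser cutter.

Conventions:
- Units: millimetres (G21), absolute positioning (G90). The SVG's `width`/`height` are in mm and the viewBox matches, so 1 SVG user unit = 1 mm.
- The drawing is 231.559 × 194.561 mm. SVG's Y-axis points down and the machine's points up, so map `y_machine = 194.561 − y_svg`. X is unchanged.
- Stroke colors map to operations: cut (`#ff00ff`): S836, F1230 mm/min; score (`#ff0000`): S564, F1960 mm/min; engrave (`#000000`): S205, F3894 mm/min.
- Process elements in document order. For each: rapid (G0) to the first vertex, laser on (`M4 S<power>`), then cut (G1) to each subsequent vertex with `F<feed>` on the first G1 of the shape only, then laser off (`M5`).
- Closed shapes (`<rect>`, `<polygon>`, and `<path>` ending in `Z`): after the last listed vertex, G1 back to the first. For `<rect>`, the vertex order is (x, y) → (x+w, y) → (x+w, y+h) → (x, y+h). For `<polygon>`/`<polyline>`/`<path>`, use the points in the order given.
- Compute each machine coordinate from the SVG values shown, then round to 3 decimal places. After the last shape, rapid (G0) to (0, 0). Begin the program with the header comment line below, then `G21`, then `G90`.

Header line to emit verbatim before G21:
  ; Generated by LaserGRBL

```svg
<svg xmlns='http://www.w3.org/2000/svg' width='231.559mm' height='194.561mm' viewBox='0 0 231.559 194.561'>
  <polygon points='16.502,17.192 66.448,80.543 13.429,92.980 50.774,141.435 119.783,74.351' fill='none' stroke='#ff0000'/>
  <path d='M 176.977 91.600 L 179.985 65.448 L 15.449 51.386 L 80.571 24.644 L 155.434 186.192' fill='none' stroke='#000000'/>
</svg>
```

viewBox `0 0 231.559 194.561` with mm width/height → 1 unit = 1 mm. Flip: y_m = 194.561 − y_svg.

**Shape 1** — `<polygon>` closed polygon, stroke `#ff0000` → score (S564, F1960). Machine vertices: (16.502,177.369) → (66.448,114.018) → (13.429,101.581) → (50.774,53.126) → (119.783,120.210) → (16.502,177.369). Closed: final G1 returns to the first vertex.

**Shape 2** — `<path>` open polyline, stroke `#000000` → engrave (S205, F3894). Machine vertices: (176.977,102.961) → (179.985,129.113) → (15.449,143.175) → (80.571,169.917) → (155.434,8.369). Open path.

; Generated by LaserGRBL
G21
G90
G0 X16.502 Y177.369
M4 S564
G1 X66.448 Y114.018 F1960
G1 X13.429 Y101.581
G1 X50.774 Y53.126
G1 X119.783 Y120.210
G1 X16.502 Y177.369
M5
G0 X176.977 Y102.961
M4 S205
G1 X179.985 Y129.113 F3894
G1 X15.449 Y143.175
G1 X80.571 Y169.917
G1 X155.434 Y8.369
M5
G0 X0.000 Y0.000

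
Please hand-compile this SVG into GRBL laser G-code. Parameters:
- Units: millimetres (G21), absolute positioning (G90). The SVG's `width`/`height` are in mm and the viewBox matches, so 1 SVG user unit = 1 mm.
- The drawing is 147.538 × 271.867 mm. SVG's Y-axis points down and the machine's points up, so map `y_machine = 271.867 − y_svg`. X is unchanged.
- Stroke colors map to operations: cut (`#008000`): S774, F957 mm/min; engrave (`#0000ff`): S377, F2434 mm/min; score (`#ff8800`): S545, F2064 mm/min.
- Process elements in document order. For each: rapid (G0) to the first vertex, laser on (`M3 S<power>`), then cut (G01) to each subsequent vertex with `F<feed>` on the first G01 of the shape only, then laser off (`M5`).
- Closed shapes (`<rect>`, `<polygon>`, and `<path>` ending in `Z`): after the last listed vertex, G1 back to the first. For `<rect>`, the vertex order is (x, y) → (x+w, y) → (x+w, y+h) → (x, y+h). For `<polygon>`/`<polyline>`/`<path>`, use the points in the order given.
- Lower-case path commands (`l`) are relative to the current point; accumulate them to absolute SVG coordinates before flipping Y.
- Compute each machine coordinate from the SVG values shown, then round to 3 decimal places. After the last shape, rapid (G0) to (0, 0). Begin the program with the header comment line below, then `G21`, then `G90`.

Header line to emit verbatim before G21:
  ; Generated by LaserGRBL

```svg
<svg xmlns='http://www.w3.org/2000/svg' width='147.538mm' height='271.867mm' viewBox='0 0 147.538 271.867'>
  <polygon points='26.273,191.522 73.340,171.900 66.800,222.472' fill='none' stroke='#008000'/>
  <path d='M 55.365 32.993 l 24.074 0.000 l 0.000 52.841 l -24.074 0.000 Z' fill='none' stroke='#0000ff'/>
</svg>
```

; Generated by LaserGRBL
G21
G90
G0 X26.273 Y80.345
M3 S774
G01 X73.340 Y99.967 F957
G01 X66.800 Y49.395
G01 X26.273 Y80.345
M5
G0 X55.365 Y238.874
M3 S377
G01 X79.439 Y238.874 F2434
G01 X79.439 Y186.033
G01 X55.365 Y186.033
G01 X55.365 Y238.874
M5
G0 X0.000 Y0.000

1 u = 1 mm; y_m = 271.867 − y.

[1] `<polygon>` regular polygon, #008000→cut S774 F957: (26.273,80.345) → (73.340,99.967) → (66.800,49.395) → (26.273,80.345) (closed)

[2] `<path>` rectangle, #0000ff→engrave S377 F2434: (55.365,238.874) → (79.439,238.874) → (79.439,186.033) → (55.365,186.033) → (55.365,238.874) (closed)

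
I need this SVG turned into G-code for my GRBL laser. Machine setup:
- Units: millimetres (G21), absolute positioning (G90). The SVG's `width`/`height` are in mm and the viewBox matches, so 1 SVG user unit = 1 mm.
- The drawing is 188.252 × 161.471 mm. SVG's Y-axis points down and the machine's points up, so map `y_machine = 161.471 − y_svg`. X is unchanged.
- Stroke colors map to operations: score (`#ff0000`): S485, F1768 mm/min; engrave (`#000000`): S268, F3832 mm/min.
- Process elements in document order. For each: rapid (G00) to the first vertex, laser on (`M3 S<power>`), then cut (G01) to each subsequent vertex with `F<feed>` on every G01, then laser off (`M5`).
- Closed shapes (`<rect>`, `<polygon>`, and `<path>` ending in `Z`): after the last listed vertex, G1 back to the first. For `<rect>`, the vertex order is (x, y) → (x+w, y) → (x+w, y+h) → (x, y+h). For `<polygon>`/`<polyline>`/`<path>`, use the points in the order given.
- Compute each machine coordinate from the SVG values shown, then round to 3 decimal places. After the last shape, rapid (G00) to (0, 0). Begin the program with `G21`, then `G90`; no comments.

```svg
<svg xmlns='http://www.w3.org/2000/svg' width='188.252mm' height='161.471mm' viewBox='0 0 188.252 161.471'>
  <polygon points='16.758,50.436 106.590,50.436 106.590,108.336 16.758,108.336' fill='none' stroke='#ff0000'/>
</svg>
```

viewBox `0 0 188.252 161.471` with mm width/height → 1 unit = 1 mm. Flip: y_m = 161.471 − y_svg.

**Shape 1** — `<polygon>` rectangle, stroke `#ff0000` → score (S485, F1768). Machine vertices: (16.758,111.035) → (106.590,111.035) → (106.590,53.135) → (16.758,53.135) → (16.758,111.035). Closed: final G1 returns to the first vertex.

G21
G90
G00 X16.758 Y111.035
M3 S485
G01 X106.590 Y111.035 F1768
G01 X106.590 Y53.135 F1768
G01 X16.758 Y53.135 F1768
G01 X16.758 Y111.035 F1768
M5
G00 X0.000 Y0.000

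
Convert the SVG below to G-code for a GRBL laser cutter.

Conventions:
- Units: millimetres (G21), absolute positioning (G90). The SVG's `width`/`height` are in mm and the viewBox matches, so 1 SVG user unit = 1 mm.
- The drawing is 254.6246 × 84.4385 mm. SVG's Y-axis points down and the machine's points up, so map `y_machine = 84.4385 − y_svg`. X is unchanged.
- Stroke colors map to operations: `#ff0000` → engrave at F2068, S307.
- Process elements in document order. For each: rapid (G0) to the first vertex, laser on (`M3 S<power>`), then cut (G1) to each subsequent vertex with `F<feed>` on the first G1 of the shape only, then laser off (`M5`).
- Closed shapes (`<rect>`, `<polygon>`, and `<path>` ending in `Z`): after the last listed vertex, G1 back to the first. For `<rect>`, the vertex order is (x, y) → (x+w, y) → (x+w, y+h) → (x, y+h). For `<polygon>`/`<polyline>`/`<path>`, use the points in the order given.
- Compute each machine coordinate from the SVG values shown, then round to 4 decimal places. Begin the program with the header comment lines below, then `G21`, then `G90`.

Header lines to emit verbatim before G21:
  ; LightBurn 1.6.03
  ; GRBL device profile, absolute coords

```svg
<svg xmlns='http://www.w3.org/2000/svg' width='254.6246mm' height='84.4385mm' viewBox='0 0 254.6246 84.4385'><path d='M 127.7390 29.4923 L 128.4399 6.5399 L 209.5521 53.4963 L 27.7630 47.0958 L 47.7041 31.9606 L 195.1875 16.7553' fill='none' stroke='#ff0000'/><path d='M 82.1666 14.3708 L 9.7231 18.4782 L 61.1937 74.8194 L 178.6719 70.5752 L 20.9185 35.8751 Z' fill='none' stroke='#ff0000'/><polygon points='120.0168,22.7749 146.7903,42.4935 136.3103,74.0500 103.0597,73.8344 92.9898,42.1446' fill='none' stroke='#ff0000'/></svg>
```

; LightBurn 1.6.03
; GRBL device profile, absolute coords
G21
G90
G0 X127.7390 Y54.9462
M3 S307
G1 X128.4399 Y77.8986 F2068
G1 X209.5521 Y30.9422
G1 X27.7630 Y37.3427
G1 X47.7041 Y52.4779
G1 X195.1875 Y67.6832
M5
G0 X82.1666 Y70.0677
M3 S307
G1 X9.7231 Y65.9603 F2068
G1 X61.1937 Y9.6191
G1 X178.6719 Y13.8633
G1 X20.9185 Y48.5634
G1 X82.1666 Y70.0677
M5
G0 X120.0168 Y61.6636
M3 S307
G1 X146.7903 Y41.9450 F2068
G1 X136.3103 Y10.3885
G1 X103.0597 Y10.6041
G1 X92.9898 Y42.2939
G1 X120.0168 Y61.6636
M5

Since the viewBox matches the mm dimensions, user units are millimetres directly. The only transform is the Y-flip y_m = 84.4385 − y_svg.

Shape 1 is a open polyline drawn with `<path>`. Its stroke #ff0000 means engrave at S307, F2068. After flipping Y the toolpath is (127.7390,54.9462) → (128.4399,77.8986) → (209.5521,30.9422) → (27.7630,37.3427) → (47.7041,52.4779) → (195.1875,67.6832).

Shape 2 is a closed polygon drawn with `<path>`. Its stroke #ff0000 means engrave at S307, F2068. After flipping Y the toolpath is (82.1666,70.0677) → (9.7231,65.9603) → (61.1937,9.6191) → (178.6719,13.8633) → (20.9185,48.5634) → (82.1666,70.0677), returning to the start.

Shape 3 is a regular polygon drawn with `<polygon>`. Its stroke #ff0000 means engrave at S307, F2068. After flipping Y the toolpath is (120.0168,61.6636) → (146.7903,41.9450) → (136.3103,10.3885) → (103.0597,10.6041) → (92.9898,42.2939) → (120.0168,61.6636), returning to the start.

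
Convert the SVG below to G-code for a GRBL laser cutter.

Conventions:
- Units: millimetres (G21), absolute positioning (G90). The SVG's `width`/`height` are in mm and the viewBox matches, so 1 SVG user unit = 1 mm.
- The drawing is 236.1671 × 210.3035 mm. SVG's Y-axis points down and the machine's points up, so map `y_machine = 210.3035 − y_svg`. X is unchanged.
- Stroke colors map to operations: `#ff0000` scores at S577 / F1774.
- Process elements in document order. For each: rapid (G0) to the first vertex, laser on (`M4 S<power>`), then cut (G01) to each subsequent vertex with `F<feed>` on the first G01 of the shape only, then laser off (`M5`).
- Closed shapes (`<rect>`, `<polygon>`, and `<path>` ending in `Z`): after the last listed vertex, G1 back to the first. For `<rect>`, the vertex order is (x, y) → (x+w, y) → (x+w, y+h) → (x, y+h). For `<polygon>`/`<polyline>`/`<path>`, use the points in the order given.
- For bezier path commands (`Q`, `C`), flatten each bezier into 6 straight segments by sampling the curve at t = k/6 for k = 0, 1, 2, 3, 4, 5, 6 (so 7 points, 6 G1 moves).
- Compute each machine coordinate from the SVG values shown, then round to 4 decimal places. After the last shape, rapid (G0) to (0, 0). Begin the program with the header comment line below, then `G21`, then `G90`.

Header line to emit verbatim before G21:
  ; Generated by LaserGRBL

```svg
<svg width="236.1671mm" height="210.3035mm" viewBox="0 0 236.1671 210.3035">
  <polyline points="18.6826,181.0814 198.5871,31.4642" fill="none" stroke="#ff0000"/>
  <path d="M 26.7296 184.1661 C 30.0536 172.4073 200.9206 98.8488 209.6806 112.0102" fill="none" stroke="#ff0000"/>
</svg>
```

viewBox `0 0 236.1671 210.3035` with mm width/height → 1 unit = 1 mm. Flip: y_m = 210.3035 − y_svg.

**Shape 1** — `<polyline>` line segment, stroke `#ff0000` → score (S577, F1774). Machine vertices: (18.6826,29.2221) → (198.5871,178.8393). Open path.

**Shape 2** — `<path>` cubic bezier, stroke `#ff0000` → score (S577, F1774). Control points (SVG): P0=(26.7296,184.1661), P1=(30.0536,172.4073), P2=(200.9206,98.8488), P3=(209.6806,112.0102); sampled at t=k/6. Machine vertices: (26.7296,26.1374) → (40.8274,36.4792) → (73.6920,52.9954) → (116.1666,71.5604) → (159.0942,88.0488) → (193.3178,98.3349) → (209.6806,98.2933). Open path.

; Generated by LaserGRBL
G21
G90
G0 X18.6826 Y29.2221
M4 S577
G01 X198.5871 Y178.8393 F1774
M5
G0 X26.7296 Y26.1374
M4 S577
G01 X40.8274 Y36.4792 F1774
G01 X73.6920 Y52.9954
G01 X116.1666 Y71.5604
G01 X159.0942 Y88.0488
G01 X193.3178 Y98.3349
G01 X209.6806 Y98.2933
M5
G0 X0.0000 Y0.0000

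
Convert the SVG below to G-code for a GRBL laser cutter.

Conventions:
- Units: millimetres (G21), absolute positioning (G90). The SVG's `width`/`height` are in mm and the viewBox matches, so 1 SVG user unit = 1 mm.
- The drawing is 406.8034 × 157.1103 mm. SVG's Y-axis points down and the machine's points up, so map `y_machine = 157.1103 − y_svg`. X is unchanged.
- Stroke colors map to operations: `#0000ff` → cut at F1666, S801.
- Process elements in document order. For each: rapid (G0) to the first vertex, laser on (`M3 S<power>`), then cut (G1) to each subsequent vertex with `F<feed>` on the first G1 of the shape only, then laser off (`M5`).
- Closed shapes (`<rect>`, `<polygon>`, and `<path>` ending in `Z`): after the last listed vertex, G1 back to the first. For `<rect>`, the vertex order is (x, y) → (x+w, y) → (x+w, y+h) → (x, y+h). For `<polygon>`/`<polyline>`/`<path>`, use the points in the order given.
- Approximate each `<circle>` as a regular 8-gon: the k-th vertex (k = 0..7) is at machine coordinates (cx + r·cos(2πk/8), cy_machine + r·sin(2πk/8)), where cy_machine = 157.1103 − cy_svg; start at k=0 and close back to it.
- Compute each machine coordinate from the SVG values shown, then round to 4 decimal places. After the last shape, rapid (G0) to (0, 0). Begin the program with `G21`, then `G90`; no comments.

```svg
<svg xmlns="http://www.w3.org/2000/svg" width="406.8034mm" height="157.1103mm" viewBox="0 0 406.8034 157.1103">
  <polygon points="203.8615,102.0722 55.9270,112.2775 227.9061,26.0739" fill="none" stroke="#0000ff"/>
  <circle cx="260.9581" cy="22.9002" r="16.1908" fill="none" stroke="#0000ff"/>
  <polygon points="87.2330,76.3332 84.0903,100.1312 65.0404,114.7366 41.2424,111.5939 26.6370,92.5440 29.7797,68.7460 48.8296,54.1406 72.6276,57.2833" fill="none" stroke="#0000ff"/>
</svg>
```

G21
G90
G0 X203.8615 Y55.0381
M3 S801
G1 X55.9270 Y44.8328 F1666
G1 X227.9061 Y131.0364
G1 X203.8615 Y55.0381
M5
G0 X277.1489 Y134.2101
M3 S801
G1 X272.4067 Y145.6587 F1666
G1 X260.9581 Y150.4009
G1 X249.5095 Y145.6587
G1 X244.7673 Y134.2101
G1 X249.5095 Y122.7615
G1 X260.9581 Y118.0193
G1 X272.4067 Y122.7615
G1 X277.1489 Y134.2101
M5
G0 X87.2330 Y80.7771
M3 S801
G1 X84.0903 Y56.9791 F1666
G1 X65.0404 Y42.3737
G1 X41.2424 Y45.5164
G1 X26.6370 Y64.5663
G1 X29.7797 Y88.3643
G1 X48.8296 Y102.9697
G1 X72.6276 Y99.8270
G1 X87.2330 Y80.7771
M5
G0 X0.0000 Y0.0000

1 u = 1 mm; y_m = 157.1103 − y.

[1] `<polygon>` closed polygon, #0000ff→cut S801 F1666: (203.8615,55.0381) → (55.9270,44.8328) → (227.9061,131.0364) → (203.8615,55.0381) (closed)

[2] `<circle>` circle, #0000ff→cut S801 F1666: (277.1489,134.2101) → (272.4067,145.6587) → (260.9581,150.4009) → (249.5095,145.6587) → (244.7673,134.2101) → (249.5095,122.7615) → (260.9581,118.0193) → (272.4067,122.7615) → (277.1489,134.2101) (closed)

[3] `<polygon>` regular polygon, #0000ff→cut S801 F1666: (87.2330,80.7771) → (84.0903,56.9791) → (65.0404,42.3737) → (41.2424,45.5164) → (26.6370,64.5663) → (29.7797,88.3643) → (48.8296,102.9697) → (72.6276,99.8270) → (87.2330,80.7771) (closed)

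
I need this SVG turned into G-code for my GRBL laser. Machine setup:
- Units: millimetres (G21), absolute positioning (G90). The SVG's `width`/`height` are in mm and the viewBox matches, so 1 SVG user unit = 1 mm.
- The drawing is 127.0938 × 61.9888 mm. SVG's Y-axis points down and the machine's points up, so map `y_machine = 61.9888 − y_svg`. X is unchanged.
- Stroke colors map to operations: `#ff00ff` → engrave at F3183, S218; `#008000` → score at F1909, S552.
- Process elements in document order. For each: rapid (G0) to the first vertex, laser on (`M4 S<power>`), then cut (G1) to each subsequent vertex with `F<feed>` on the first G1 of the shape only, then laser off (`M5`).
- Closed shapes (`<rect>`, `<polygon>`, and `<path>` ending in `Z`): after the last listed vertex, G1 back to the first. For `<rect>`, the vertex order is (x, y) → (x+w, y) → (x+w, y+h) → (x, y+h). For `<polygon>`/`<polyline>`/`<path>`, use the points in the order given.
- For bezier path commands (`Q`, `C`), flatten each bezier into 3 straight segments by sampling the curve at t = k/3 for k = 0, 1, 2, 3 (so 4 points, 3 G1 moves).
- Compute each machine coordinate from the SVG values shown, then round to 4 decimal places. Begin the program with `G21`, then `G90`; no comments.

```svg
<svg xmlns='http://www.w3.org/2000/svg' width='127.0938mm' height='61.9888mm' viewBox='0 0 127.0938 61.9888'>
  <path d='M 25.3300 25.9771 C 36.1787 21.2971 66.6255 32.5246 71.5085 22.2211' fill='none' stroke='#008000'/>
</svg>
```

Since the viewBox matches the mm dimensions, user units are millimetres directly. The only transform is the Y-flip y_m = 61.9888 − y_svg.

Shape 1 is a cubic bezier drawn with `<path>`. Its stroke #008000 means score at S552, F1909. After flipping Y the toolpath is (25.3300,36.0117) → (41.0387,36.7758) → (59.7769,35.2546) → (71.5085,39.7677).

G21
G90
G0 X25.3300 Y36.0117
M4 S552
G1 X41.0387 Y36.7758 F1909
G1 X59.7769 Y35.2546
G1 X71.5085 Y39.7677
M5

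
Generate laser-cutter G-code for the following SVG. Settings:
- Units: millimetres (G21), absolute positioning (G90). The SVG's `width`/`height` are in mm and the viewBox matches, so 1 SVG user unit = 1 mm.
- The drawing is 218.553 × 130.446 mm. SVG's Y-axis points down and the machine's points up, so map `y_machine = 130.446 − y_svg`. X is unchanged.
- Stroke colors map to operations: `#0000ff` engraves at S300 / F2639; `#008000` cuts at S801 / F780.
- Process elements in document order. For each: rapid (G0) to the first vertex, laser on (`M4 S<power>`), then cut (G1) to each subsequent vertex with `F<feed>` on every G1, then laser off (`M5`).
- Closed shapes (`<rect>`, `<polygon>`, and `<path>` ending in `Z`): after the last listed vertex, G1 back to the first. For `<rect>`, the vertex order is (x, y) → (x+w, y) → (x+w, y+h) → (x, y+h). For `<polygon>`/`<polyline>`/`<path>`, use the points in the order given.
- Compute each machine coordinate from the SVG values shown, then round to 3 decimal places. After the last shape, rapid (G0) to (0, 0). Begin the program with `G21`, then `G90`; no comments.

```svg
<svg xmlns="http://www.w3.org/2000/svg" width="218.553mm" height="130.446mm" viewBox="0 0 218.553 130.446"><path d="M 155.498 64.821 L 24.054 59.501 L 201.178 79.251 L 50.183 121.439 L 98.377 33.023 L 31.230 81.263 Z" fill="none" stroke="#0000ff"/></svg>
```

1 u = 1 mm; y_m = 130.446 − y.

[1] `<path>` closed polygon, #0000ff→engrave S300 F2639: (155.498,65.625) → (24.054,70.945) → (201.178,51.195) → (50.183,9.007) → (98.377,97.423) → (31.230,49.183) → (155.498,65.625) (closed)

G21
G90
G0 X155.498 Y65.625
M4 S300
G1 X24.054 Y70.945 F2639
G1 X201.178 Y51.195 F2639
G1 X50.183 Y9.007 F2639
G1 X98.377 Y97.423 F2639
G1 X31.230 Y49.183 F2639
G1 X155.498 Y65.625 F2639
M5
G0 X0.000 Y0.000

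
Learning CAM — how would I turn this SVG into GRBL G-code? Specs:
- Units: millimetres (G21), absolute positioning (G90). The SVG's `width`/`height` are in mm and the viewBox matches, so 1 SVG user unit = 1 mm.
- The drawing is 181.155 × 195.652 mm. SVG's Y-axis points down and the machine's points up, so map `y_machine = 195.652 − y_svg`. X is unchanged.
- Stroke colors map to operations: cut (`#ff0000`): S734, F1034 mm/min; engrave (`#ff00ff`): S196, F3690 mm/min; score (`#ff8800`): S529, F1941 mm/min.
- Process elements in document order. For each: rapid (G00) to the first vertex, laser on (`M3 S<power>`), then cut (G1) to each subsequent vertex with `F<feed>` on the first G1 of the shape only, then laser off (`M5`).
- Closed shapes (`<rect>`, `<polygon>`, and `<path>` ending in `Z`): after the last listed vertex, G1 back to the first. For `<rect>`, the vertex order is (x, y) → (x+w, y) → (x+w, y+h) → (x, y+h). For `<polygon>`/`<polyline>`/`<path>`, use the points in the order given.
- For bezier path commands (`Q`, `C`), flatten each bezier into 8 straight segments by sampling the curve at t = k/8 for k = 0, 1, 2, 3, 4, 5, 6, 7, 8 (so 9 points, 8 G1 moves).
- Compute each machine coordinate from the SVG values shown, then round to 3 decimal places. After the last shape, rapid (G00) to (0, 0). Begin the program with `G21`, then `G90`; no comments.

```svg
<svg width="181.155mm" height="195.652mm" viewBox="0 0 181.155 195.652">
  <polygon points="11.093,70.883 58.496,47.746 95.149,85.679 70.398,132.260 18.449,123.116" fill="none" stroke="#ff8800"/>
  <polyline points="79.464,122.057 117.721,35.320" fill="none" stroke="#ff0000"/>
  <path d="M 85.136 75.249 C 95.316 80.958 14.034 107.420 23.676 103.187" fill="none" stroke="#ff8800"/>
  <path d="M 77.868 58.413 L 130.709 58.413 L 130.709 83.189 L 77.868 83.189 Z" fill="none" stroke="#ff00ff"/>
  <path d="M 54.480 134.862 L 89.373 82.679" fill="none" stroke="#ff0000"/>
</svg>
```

1 u = 1 mm; y_m = 195.652 − y.

[1] `<polygon>` regular polygon, #ff8800→score S529 F1941: (11.093,124.769) → (58.496,147.906) → (95.149,109.973) → (70.398,63.392) → (18.449,72.536) → (11.093,124.769) (closed)

[2] `<polyline>` line segment, #ff0000→cut S734 F1034: (79.464,73.595) → (117.721,160.332)

[3] `<path>` cubic bezier, #ff8800→score S529 F1941: (85.136,120.403) → (85.022,117.390) → (78.472,113.034) → (67.621,107.938) → (54.608,102.706) → (41.569,97.939) → (30.643,94.242) → (23.966,92.216) → (23.676,92.465)

[4] `<path>` rectangle, #ff00ff→engrave S196 F3690: (77.868,137.239) → (130.709,137.239) → (130.709,112.463) → (77.868,112.463) → (77.868,137.239) (closed)

[5] `<path>` line segment, #ff0000→cut S734 F1034: (54.480,60.790) → (89.373,112.973)

G21
G90
G00 X11.093 Y124.769
M3 S529
G1 X58.496 Y147.906 F1941
G1 X95.149 Y109.973
G1 X70.398 Y63.392
G1 X18.449 Y72.536
G1 X11.093 Y124.769
M5
G00 X79.464 Y73.595
M3 S734
G1 X117.721 Y160.332 F1034
M5
G00 X85.136 Y120.403
M3 S529
G1 X85.022 Y117.390 F1941
G1 X78.472 Y113.034
G1 X67.621 Y107.938
G1 X54.608 Y102.706
G1 X41.569 Y97.939
G1 X30.643 Y94.242
G1 X23.966 Y92.216
G1 X23.676 Y92.465
M5
G00 X77.868 Y137.239
M3 S196
G1 X130.709 Y137.239 F3690
G1 X130.709 Y112.463
G1 X77.868 Y112.463
G1 X77.868 Y137.239
M5
G00 X54.480 Y60.790
M3 S734
G1 X89.373 Y112.973 F1034
M5
G00 X0.000 Y0.000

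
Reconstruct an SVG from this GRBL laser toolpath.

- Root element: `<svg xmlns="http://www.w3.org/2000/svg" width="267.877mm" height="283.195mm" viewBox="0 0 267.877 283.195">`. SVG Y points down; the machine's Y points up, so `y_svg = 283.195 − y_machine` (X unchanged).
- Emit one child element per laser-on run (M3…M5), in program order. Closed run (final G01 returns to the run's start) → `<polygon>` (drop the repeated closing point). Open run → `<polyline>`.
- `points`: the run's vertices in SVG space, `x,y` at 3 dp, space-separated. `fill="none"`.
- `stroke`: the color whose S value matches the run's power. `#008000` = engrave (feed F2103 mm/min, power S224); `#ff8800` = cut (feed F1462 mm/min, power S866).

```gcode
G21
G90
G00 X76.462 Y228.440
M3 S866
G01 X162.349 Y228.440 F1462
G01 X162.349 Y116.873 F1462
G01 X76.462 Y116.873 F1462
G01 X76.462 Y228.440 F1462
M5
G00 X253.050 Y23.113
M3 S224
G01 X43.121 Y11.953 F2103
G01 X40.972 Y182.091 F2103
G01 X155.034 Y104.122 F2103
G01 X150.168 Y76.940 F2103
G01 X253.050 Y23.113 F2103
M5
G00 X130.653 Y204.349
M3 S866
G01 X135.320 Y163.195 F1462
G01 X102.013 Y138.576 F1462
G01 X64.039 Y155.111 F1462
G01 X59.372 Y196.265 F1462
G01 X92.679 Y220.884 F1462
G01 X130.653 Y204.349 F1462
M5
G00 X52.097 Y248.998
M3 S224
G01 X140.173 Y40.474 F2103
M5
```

Each laser-on run becomes one SVG element. Flip Y back into SVG space with y_svg = 283.195 − y_machine.

Run 1: S866 ⇒ cut layer `#ff8800`. The run returns to its start, so emit a `<polygon>` with points (Y-flipped): 76.462,54.755 162.349,54.755 162.349,166.322 76.462,166.322.

Run 2: power S224 maps to stroke `#008000` (engrave). The run returns to its start, so emit a `<polygon>` with points (Y-flipped): 253.050,260.082 43.121,271.242 40.972,101.104 155.034,179.073 150.168,206.255.

Run 3: the run's S866 means `#ff8800` (cut). The run returns to its start, so emit a `<polygon>` with points (Y-flipped): 130.653,78.846 135.320,120.000 102.013,144.619 64.039,128.084 59.372,86.930 92.679,62.311.

Run 4: S224 ⇒ engrave layer `#008000`. The run is open, so emit a `<polyline>` with points (Y-flipped): 52.097,34.197 140.173,242.721.

<svg xmlns="http://www.w3.org/2000/svg" width="267.877mm" height="283.195mm" viewBox="0 0 267.877 283.195">
  <polygon points="76.462,54.755 162.349,54.755 162.349,166.322 76.462,166.322" fill="none" stroke="#ff8800"/>
  <polygon points="253.050,260.082 43.121,271.242 40.972,101.104 155.034,179.073 150.168,206.255" fill="none" stroke="#008000"/>
  <polygon points="130.653,78.846 135.320,120.000 102.013,144.619 64.039,128.084 59.372,86.930 92.679,62.311" fill="none" stroke="#ff8800"/>
  <polyline points="52.097,34.197 140.173,242.721" fill="none" stroke="#008000"/>
</svg>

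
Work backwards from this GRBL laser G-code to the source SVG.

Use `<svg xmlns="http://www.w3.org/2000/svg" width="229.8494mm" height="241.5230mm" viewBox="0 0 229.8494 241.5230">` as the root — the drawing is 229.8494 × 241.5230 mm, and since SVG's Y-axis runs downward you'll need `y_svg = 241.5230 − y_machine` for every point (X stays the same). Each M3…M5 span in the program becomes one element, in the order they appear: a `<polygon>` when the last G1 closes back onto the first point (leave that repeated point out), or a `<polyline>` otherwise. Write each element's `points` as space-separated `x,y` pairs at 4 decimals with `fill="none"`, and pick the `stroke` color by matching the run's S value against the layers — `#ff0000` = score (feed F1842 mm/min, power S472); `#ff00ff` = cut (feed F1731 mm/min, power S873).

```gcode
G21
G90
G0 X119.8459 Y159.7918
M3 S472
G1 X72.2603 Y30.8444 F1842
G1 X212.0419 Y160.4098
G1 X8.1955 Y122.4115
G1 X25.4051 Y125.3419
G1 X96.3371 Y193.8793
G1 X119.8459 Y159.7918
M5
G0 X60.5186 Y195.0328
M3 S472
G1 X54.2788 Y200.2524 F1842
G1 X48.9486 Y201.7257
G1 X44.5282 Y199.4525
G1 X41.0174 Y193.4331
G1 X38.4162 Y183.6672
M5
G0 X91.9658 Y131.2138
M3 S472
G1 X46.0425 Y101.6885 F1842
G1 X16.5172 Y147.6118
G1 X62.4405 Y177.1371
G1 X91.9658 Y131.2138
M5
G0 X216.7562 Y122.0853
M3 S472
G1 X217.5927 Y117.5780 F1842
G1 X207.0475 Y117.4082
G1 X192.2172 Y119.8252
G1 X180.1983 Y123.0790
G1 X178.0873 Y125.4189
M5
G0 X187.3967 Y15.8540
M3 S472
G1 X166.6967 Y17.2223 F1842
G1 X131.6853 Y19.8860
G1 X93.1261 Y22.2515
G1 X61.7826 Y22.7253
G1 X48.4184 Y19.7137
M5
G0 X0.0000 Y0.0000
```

y_svg = 241.5230 − y_m. Every run uses S472, so all elements get stroke `#ff0000` (score).

[1] closed run; points: 119.8459,81.7312 72.2603,210.6786 212.0419,81.1132 8.1955,119.1115 25.4051,116.1811 96.3371,47.6437

[2] open run; points: 60.5186,46.4902 54.2788,41.2706 48.9486,39.7973 44.5282,42.0705 41.0174,48.0899 38.4162,57.8558

[3] closed run; points: 91.9658,110.3092 46.0425,139.8345 16.5172,93.9112 62.4405,64.3859

[4] open run; points: 216.7562,119.4377 217.5927,123.9450 207.0475,124.1148 192.2172,121.6978 180.1983,118.4440 178.0873,116.1041

[5] open run; points: 187.3967,225.6690 166.6967,224.3007 131.6853,221.6370 93.1261,219.2715 61.7826,218.7977 48.4184,221.8093

<svg xmlns="http://www.w3.org/2000/svg" width="229.8494mm" height="241.5230mm" viewBox="0 0 229.8494 241.5230">
  <polygon points="119.8459,81.7312 72.2603,210.6786 212.0419,81.1132 8.1955,119.1115 25.4051,116.1811 96.3371,47.6437" fill="none" stroke="#ff0000"/>
  <polyline points="60.5186,46.4902 54.2788,41.2706 48.9486,39.7973 44.5282,42.0705 41.0174,48.0899 38.4162,57.8558" fill="none" stroke="#ff0000"/>
  <polygon points="91.9658,110.3092 46.0425,139.8345 16.5172,93.9112 62.4405,64.3859" fill="none" stroke="#ff0000"/>
  <polyline points="216.7562,119.4377 217.5927,123.9450 207.0475,124.1148 192.2172,121.6978 180.1983,118.4440 178.0873,116.1041" fill="none" stroke="#ff0000"/>
  <polyline points="187.3967,225.6690 166.6967,224.3007 131.6853,221.6370 93.1261,219.2715 61.7826,218.7977 48.4184,221.8093" fill="none" stroke="#ff0000"/>
</svg>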